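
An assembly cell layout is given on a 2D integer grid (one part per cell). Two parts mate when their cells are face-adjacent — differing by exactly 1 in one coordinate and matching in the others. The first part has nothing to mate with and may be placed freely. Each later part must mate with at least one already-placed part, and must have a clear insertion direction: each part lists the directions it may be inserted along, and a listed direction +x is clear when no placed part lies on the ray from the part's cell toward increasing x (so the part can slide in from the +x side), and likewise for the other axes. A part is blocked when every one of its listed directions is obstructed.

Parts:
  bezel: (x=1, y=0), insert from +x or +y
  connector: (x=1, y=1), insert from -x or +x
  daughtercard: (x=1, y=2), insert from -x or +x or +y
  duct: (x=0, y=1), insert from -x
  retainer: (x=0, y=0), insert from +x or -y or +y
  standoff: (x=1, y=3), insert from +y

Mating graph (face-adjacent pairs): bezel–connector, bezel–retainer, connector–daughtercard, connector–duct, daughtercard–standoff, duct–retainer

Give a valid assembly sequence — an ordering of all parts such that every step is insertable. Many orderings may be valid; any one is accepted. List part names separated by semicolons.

1. connector@(1, 1) [-x clear] — {connector}
2. daughtercard@(1, 2) [-x clear] — {connector, daughtercard}
3. standoff@(1, 3) [+y clear] — {connector, daughtercard, standoff}
4. duct@(0, 1) [-x clear] — {connector, daughtercard, duct, standoff}
5. retainer@(0, 0) [+x clear] — {connector, daughtercard, duct, retainer, standoff}
6. bezel@(1, 0) [+x clear] — {bezel, connector, daughtercard, duct, retainer, standoff}

connector; daughtercard; standoff; duct; retainer; bezel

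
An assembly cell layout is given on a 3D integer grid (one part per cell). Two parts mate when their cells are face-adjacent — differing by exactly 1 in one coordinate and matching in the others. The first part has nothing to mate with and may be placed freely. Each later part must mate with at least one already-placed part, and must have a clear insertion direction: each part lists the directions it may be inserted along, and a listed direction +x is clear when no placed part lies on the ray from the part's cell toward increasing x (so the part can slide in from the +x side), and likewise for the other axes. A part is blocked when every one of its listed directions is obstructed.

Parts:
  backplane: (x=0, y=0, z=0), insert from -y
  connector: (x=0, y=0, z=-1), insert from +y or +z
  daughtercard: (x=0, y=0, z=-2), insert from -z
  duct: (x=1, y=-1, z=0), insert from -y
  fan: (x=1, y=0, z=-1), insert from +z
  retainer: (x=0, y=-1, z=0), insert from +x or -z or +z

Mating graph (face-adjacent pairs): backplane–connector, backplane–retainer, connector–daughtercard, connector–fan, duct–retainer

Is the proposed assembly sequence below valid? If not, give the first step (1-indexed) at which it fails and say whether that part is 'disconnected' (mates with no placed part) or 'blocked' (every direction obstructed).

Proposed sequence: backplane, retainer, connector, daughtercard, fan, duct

Valid

1. backplane@(0, 0, 0) [-y clear] — {backplane}
2. retainer@(0, -1, 0) [+x clear] — {backplane, retainer}
3. connector@(0, 0, -1) [+y clear] — {backplane, connector, retainer}
4. daughtercard@(0, 0, -2) [-z clear] — {backplane, connector, daughtercard, retainer}
5. fan@(1, 0, -1) [+z clear] — {backplane, connector, daughtercard, fan, retainer}
6. duct@(1, -1, 0) [-y clear] — {backplane, connector, daughtercard, duct, fan, retainer}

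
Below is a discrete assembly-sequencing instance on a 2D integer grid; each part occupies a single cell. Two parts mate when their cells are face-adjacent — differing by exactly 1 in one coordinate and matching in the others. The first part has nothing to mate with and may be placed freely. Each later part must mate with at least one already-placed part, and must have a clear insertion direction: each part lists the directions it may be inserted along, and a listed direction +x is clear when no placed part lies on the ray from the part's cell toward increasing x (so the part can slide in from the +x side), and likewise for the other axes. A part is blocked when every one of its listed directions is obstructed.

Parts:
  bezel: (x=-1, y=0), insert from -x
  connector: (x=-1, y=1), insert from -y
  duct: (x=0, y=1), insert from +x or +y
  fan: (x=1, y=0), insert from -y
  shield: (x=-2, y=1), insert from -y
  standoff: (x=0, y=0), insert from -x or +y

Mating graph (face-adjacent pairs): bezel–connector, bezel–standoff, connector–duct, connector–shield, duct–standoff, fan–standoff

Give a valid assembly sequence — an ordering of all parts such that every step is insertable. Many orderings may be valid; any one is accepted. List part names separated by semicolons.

1. connector@(-1, 1) [-y clear] — {connector}
2. shield@(-2, 1) [-y clear] — {connector, shield}
3. bezel@(-1, 0) [-x clear] — {bezel, connector, shield}
4. standoff@(0, 0) [+y clear] — {bezel, connector, shield, standoff}
5. fan@(1, 0) [-y clear] — {bezel, connector, fan, shield, standoff}
6. duct@(0, 1) [+x clear] — {bezel, connector, duct, fan, shield, standoff}

connector; shield; bezel; standoff; fan; duct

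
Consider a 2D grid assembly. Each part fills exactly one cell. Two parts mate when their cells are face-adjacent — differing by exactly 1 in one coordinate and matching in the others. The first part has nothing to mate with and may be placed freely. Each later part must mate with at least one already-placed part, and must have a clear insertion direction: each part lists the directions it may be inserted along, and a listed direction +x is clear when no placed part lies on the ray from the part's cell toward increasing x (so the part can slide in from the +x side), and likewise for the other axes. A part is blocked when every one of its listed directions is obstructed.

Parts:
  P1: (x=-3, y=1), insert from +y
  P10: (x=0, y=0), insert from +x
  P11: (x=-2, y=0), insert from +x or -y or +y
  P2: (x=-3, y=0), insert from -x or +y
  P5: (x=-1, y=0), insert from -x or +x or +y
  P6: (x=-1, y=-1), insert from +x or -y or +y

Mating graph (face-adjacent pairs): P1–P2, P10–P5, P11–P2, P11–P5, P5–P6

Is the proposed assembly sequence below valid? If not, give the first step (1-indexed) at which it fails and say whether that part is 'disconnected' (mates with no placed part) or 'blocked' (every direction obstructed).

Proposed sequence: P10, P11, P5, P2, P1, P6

Invalid at step 2 (disconnected)

1. P10@(0, 0) [+x clear] — {P10}
2. P11@(-2, 0) — no placed neighbour ⇒ disconnected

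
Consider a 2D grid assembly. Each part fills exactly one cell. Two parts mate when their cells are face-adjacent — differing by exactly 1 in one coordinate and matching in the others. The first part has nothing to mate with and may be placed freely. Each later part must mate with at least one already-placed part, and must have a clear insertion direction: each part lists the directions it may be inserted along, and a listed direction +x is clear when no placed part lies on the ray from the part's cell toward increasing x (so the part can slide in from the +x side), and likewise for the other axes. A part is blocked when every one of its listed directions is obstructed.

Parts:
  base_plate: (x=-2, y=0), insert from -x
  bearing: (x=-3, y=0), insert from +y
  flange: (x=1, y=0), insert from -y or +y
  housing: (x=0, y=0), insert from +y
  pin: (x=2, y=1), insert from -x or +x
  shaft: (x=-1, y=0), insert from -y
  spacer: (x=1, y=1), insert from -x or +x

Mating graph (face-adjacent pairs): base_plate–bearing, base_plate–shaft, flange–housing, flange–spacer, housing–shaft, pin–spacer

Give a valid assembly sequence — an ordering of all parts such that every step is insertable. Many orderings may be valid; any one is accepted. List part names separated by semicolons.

1. shaft@(-1, 0) [-y clear] — {shaft}
2. base_plate@(-2, 0) [-x clear] — {base_plate, shaft}
3. housing@(0, 0) [+y clear] — {base_plate, housing, shaft}
4. flange@(1, 0) [-y clear] — {base_plate, flange, housing, shaft}
5. spacer@(1, 1) [-x clear] — {base_plate, flange, housing, shaft, spacer}
6. pin@(2, 1) [+x clear] — {base_plate, flange, housing, pin, shaft, spacer}
7. bearing@(-3, 0) [+y clear] — {base_plate, bearing, flange, housing, pin, shaft, spacer}

shaft; base_plate; housing; flange; spacer; pin; bearing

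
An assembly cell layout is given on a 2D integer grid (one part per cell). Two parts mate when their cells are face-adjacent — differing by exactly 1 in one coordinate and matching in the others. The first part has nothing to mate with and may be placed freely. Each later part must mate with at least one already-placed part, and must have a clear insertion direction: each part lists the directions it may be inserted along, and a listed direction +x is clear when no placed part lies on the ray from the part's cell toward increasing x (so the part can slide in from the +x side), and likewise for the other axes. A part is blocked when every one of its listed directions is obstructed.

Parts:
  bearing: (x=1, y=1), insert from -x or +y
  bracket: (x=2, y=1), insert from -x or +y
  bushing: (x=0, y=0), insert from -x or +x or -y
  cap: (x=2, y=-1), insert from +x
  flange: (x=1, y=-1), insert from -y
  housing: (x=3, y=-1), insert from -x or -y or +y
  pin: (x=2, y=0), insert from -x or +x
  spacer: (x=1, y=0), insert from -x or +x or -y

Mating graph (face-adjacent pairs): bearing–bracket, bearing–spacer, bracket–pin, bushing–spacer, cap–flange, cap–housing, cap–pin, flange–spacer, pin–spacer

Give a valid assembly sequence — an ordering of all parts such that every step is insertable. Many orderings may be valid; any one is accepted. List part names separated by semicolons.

spacer; flange; bearing; bracket; cap; housing; pin; bushing

1. spacer@(1, 0) [-x clear] — {spacer}
2. flange@(1, -1) [-y clear] — {flange, spacer}
3. bearing@(1, 1) [-x clear] — {bearing, flange, spacer}
4. bracket@(2, 1) [+y clear] — {bearing, bracket, flange, spacer}
5. cap@(2, -1) [+x clear] — {bearing, bracket, cap, flange, spacer}
6. housing@(3, -1) [-y clear] — {bearing, bracket, cap, flange, housing, spacer}
7. pin@(2, 0) [+x clear] — {bearing, bracket, cap, flange, housing, pin, spacer}
8. bushing@(0, 0) [-x clear] — {bearing, bracket, bushing, cap, flange, housing, pin, spacer}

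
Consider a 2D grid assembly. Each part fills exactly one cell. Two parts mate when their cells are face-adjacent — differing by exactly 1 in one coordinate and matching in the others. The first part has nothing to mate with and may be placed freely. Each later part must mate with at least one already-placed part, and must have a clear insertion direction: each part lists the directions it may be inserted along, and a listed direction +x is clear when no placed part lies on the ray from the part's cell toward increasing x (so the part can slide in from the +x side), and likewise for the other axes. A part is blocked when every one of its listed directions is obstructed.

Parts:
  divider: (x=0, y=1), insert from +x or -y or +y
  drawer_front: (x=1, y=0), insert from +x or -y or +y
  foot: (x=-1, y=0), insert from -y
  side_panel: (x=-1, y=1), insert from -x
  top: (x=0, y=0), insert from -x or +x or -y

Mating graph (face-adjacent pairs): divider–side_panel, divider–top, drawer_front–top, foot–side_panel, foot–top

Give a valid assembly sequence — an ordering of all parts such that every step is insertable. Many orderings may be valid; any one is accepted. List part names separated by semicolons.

drawer_front; top; foot; side_panel; divider

1. drawer_front@(1, 0) [+x clear] — {drawer_front}
2. top@(0, 0) [-x clear] — {drawer_front, top}
3. foot@(-1, 0) [-y clear] — {drawer_front, foot, top}
4. side_panel@(-1, 1) [-x clear] — {drawer_front, foot, side_panel, top}
5. divider@(0, 1) [+x clear] — {divider, drawer_front, foot, side_panel, top}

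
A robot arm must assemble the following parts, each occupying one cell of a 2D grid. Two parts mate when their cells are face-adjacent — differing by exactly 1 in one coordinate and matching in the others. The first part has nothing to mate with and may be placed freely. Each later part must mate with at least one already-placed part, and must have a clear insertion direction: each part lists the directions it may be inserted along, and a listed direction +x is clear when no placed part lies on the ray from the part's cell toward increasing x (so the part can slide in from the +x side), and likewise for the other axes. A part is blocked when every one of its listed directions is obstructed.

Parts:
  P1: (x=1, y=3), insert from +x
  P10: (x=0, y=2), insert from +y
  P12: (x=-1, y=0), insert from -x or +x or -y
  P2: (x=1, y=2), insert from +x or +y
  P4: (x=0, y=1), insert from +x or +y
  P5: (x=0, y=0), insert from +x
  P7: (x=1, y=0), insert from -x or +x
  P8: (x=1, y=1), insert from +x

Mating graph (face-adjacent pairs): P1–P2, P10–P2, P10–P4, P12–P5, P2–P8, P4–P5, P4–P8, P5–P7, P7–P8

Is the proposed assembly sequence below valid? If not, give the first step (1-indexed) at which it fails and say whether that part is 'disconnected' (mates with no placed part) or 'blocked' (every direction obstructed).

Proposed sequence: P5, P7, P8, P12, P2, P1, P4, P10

1. P5@(0, 0) [+x clear] — {P5}
2. P7@(1, 0) [+x clear] — {P5, P7}
3. P8@(1, 1) [+x clear] — {P5, P7, P8}
4. P12@(-1, 0) [-x clear] — {P12, P5, P7, P8}
5. P2@(1, 2) [+x clear] — {P12, P2, P5, P7, P8}
6. P1@(1, 3) [+x clear] — {P1, P12, P2, P5, P7, P8}
7. P4@(0, 1) [+y clear] — {P1, P12, P2, P4, P5, P7, P8}
8. P10@(0, 2) [+y clear] — {P1, P10, P12, P2, P4, P5, P7, P8}

Valid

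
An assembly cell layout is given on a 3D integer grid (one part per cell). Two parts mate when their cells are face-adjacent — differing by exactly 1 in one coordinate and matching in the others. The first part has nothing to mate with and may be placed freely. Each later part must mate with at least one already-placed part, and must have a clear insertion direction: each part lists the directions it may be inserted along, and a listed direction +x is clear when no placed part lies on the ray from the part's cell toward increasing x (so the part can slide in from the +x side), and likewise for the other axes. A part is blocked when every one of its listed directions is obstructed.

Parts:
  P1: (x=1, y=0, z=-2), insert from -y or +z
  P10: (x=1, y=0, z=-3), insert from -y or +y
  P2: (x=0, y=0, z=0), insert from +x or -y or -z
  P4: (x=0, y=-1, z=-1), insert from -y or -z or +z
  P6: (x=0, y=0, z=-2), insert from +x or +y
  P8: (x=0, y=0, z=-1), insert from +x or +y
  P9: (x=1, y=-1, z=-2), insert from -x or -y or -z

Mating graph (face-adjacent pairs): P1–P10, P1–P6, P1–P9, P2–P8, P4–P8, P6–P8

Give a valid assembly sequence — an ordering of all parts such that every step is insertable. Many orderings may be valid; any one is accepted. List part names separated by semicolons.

P1; P10; P6; P8; P2; P4; P9

1. P1@(1, 0, -2) [-y clear] — {P1}
2. P10@(1, 0, -3) [-y clear] — {P1, P10}
3. P6@(0, 0, -2) [+y clear] — {P1, P10, P6}
4. P8@(0, 0, -1) [+x clear] — {P1, P10, P6, P8}
5. P2@(0, 0, 0) [+x clear] — {P1, P10, P2, P6, P8}
6. P4@(0, -1, -1) [-y clear] — {P1, P10, P2, P4, P6, P8}
7. P9@(1, -1, -2) [-x clear] — {P1, P10, P2, P4, P6, P8, P9}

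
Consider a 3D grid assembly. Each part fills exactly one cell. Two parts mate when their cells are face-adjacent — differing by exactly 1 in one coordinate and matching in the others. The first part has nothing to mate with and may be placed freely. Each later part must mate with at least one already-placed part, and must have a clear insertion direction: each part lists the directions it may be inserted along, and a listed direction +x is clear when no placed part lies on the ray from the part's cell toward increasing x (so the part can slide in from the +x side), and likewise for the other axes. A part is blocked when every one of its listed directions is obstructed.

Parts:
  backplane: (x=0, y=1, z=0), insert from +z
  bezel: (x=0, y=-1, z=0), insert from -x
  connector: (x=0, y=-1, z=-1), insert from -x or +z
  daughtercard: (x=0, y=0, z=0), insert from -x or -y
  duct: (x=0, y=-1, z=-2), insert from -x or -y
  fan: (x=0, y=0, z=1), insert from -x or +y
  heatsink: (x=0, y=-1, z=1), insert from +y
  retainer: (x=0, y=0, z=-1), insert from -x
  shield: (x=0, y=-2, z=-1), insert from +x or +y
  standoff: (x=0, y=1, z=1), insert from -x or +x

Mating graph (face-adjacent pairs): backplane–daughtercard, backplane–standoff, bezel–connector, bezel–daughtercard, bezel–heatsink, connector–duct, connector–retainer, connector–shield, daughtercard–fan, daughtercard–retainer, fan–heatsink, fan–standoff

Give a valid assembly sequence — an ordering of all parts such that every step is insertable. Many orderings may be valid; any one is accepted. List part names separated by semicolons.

backplane; daughtercard; bezel; heatsink; standoff; fan; connector; duct; shield; retainer

1. backplane@(0, 1, 0) [+z clear] — {backplane}
2. daughtercard@(0, 0, 0) [-x clear] — {backplane, daughtercard}
3. bezel@(0, -1, 0) [-x clear] — {backplane, bezel, daughtercard}
4. heatsink@(0, -1, 1) [+y clear] — {backplane, bezel, daughtercard, heatsink}
5. standoff@(0, 1, 1) [-x clear] — {backplane, bezel, daughtercard, heatsink, standoff}
6. fan@(0, 0, 1) [-x clear] — {backplane, bezel, daughtercard, fan, heatsink, standoff}
7. connector@(0, -1, -1) [-x clear] — {backplane, bezel, connector, daughtercard, fan, heatsink, standoff}
8. duct@(0, -1, -2) [-x clear] — {backplane, bezel, connector, daughtercard, duct, fan, heatsink, standoff}
9. shield@(0, -2, -1) [+x clear] — {backplane, bezel, connector, daughtercard, duct, fan, heatsink, shield, standoff}
10. retainer@(0, 0, -1) [-x clear] — {backplane, bezel, connector, daughtercard, duct, fan, heatsink, retainer, shield, standoff}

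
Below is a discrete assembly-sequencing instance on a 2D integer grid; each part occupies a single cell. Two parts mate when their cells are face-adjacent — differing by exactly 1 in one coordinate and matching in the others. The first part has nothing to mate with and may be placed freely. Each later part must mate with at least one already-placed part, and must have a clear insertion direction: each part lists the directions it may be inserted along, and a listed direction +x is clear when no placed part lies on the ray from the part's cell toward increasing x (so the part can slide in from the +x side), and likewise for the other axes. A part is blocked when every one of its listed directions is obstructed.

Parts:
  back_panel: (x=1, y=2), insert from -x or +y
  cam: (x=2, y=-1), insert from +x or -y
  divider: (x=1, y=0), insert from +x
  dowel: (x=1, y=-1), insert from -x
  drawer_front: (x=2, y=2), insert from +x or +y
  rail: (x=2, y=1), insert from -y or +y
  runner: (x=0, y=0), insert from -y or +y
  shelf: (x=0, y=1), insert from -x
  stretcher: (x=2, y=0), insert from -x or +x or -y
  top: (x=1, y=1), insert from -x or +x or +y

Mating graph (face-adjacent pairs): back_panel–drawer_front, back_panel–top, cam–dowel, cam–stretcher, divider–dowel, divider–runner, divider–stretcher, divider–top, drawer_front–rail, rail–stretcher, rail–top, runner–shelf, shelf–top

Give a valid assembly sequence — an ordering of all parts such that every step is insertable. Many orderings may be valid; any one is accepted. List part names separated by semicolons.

1. rail@(2, 1) [-y clear] — {rail}
2. drawer_front@(2, 2) [+x clear] — {drawer_front, rail}
3. back_panel@(1, 2) [-x clear] — {back_panel, drawer_front, rail}
4. top@(1, 1) [-x clear] — {back_panel, drawer_front, rail, top}
5. shelf@(0, 1) [-x clear] — {back_panel, drawer_front, rail, shelf, top}
6. runner@(0, 0) [-y clear] — {back_panel, drawer_front, rail, runner, shelf, top}
7. divider@(1, 0) [+x clear] — {back_panel, divider, drawer_front, rail, runner, shelf, top}
8. dowel@(1, -1) [-x clear] — {back_panel, divider, dowel, drawer_front, rail, runner, shelf, top}
9. stretcher@(2, 0) [+x clear] — {back_panel, divider, dowel, drawer_front, rail, runner, shelf, stretcher, top}
10. cam@(2, -1) [+x clear] — {back_panel, cam, divider, dowel, drawer_front, rail, runner, shelf, stretcher, top}

rail; drawer_front; back_panel; top; shelf; runner; divider; dowel; stretcher; cam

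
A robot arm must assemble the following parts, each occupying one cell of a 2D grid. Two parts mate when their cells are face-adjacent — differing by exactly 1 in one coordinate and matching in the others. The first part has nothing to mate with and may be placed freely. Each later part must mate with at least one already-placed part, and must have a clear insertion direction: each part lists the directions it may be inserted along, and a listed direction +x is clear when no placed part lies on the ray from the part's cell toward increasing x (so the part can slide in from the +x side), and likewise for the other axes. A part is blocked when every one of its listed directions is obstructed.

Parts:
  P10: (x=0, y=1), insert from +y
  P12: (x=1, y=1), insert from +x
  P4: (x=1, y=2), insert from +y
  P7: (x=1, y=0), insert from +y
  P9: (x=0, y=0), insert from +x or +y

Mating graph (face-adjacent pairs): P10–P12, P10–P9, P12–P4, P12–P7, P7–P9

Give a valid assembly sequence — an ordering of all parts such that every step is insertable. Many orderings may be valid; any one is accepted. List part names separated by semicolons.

P10; P9; P7; P12; P4

1. P10@(0, 1) [+y clear] — {P10}
2. P9@(0, 0) [+x clear] — {P10, P9}
3. P7@(1, 0) [+y clear] — {P10, P7, P9}
4. P12@(1, 1) [+x clear] — {P10, P12, P7, P9}
5. P4@(1, 2) [+y clear] — {P10, P12, P4, P7, P9}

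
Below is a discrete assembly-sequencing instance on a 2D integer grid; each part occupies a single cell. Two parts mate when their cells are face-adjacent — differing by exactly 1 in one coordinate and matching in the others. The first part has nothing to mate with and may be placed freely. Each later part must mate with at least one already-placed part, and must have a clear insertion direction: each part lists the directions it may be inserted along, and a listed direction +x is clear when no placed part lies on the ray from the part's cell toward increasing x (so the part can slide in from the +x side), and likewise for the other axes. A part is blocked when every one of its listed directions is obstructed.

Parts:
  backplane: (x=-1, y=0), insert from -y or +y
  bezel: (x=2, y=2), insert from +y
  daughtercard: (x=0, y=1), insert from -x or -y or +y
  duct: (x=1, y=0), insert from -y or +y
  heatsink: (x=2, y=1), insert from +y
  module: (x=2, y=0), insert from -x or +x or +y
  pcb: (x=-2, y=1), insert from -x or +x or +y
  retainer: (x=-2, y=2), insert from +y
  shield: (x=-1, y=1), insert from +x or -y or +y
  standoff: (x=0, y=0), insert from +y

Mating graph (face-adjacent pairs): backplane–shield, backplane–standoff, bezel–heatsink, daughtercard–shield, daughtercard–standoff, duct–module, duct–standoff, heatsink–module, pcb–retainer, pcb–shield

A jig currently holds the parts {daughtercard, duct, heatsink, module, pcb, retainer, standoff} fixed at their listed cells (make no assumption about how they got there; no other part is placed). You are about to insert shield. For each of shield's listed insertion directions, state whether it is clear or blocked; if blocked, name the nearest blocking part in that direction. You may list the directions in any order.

+x: nearest on ray is daughtercard@(0, 1) ⇒ blocked
-y: ray from shield(-1, 1) has no placed part ⇒ clear
+y: ray from shield(-1, 1) has no placed part ⇒ clear

+x: blocked by daughtercard; +y: clear; -y: clear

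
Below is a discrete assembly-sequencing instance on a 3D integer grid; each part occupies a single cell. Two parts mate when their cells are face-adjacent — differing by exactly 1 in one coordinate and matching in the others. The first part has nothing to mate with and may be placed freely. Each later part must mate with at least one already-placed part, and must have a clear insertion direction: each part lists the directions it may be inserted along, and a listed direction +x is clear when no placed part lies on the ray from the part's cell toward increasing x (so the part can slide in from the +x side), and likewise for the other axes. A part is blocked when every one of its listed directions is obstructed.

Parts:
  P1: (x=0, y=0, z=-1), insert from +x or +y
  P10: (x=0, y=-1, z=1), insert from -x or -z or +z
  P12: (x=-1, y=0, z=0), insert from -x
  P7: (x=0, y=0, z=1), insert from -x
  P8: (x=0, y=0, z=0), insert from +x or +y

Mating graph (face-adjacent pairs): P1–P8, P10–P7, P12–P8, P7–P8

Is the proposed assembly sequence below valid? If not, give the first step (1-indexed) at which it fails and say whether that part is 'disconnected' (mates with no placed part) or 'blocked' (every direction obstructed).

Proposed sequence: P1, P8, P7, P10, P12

1. P1@(0, 0, -1) [+x clear] — {P1}
2. P8@(0, 0, 0) [+x clear] — {P1, P8}
3. P7@(0, 0, 1) [-x clear] — {P1, P7, P8}
4. P10@(0, -1, 1) [-x clear] — {P1, P10, P7, P8}
5. P12@(-1, 0, 0) [-x clear] — {P1, P10, P12, P7, P8}

Valid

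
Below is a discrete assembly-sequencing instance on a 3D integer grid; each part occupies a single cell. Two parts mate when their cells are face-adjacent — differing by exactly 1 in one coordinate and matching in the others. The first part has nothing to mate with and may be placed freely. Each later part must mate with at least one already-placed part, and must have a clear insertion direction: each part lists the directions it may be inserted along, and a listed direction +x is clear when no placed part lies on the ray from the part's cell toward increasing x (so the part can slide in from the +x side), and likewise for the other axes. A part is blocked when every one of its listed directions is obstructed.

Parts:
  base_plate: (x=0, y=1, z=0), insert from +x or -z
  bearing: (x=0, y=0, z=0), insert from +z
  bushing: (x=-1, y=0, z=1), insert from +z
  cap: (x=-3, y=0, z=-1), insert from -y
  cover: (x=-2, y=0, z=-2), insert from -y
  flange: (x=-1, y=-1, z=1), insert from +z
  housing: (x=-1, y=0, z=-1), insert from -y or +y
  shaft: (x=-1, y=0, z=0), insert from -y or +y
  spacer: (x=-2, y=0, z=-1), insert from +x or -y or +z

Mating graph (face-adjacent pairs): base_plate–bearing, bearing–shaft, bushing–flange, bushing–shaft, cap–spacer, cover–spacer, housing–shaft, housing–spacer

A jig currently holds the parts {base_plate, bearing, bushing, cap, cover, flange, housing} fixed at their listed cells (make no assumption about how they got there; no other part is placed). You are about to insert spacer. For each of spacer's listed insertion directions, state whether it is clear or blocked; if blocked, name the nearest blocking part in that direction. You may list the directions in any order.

+x: blocked by housing; +z: clear; -y: clear

+x: nearest on ray is housing@(-1, 0, -1) ⇒ blocked
-y: ray from spacer(-2, 0, -1) has no placed part ⇒ clear
+z: ray from spacer(-2, 0, -1) has no placed part ⇒ clear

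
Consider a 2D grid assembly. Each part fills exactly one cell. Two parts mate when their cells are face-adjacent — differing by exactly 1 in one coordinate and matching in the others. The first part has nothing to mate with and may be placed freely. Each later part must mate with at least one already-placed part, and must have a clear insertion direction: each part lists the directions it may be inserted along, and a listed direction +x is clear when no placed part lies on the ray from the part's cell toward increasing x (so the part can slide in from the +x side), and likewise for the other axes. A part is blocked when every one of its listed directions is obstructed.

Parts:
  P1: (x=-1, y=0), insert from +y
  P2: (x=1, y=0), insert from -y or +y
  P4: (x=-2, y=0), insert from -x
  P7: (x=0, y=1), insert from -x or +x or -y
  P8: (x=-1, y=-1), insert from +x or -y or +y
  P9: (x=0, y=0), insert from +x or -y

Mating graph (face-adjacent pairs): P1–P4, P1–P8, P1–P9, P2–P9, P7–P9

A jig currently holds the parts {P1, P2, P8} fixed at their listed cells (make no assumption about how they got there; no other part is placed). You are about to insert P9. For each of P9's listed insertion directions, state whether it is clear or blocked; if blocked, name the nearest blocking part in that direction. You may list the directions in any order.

+x: nearest on ray is P2@(1, 0) ⇒ blocked
-y: ray from P9(0, 0) has no placed part ⇒ clear

+x: blocked by P2; -y: clear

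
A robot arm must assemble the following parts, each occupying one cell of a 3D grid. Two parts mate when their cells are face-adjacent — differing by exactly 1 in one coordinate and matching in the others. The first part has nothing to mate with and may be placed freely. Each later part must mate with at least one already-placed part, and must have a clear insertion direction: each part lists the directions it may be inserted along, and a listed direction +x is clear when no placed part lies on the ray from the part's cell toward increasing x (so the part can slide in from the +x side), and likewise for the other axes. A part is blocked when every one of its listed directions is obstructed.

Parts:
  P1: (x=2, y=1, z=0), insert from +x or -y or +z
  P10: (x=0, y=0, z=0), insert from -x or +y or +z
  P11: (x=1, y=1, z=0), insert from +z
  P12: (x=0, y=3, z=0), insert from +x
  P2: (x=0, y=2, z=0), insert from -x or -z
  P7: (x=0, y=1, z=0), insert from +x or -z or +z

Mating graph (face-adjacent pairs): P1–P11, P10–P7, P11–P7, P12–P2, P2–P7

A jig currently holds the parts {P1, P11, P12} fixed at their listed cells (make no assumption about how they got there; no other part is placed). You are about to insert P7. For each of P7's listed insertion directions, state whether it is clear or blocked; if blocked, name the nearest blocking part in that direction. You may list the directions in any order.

+x: blocked by P11; +z: clear; -z: clear

+x: nearest on ray is P11@(1, 1, 0) ⇒ blocked
-z: ray from P7(0, 1, 0) has no placed part ⇒ clear
+z: ray from P7(0, 1, 0) has no placed part ⇒ clear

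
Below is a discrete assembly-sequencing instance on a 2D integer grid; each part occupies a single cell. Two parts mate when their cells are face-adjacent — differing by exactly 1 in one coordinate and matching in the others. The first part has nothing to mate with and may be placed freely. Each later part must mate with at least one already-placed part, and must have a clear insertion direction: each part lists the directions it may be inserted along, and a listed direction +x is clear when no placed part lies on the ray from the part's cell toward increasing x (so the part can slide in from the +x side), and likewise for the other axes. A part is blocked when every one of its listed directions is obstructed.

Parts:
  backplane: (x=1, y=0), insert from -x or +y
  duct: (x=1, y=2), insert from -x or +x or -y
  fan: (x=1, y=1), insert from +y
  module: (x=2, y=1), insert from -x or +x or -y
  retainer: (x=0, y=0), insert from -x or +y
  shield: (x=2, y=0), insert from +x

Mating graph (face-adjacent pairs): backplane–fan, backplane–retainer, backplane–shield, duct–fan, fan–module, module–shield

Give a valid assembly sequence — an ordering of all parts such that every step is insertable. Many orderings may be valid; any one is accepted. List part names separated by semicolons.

shield; module; fan; duct; backplane; retainer

1. shield@(2, 0) [+x clear] — {shield}
2. module@(2, 1) [-x clear] — {module, shield}
3. fan@(1, 1) [+y clear] — {fan, module, shield}
4. duct@(1, 2) [-x clear] — {duct, fan, module, shield}
5. backplane@(1, 0) [-x clear] — {backplane, duct, fan, module, shield}
6. retainer@(0, 0) [-x clear] — {backplane, duct, fan, module, retainer, shield}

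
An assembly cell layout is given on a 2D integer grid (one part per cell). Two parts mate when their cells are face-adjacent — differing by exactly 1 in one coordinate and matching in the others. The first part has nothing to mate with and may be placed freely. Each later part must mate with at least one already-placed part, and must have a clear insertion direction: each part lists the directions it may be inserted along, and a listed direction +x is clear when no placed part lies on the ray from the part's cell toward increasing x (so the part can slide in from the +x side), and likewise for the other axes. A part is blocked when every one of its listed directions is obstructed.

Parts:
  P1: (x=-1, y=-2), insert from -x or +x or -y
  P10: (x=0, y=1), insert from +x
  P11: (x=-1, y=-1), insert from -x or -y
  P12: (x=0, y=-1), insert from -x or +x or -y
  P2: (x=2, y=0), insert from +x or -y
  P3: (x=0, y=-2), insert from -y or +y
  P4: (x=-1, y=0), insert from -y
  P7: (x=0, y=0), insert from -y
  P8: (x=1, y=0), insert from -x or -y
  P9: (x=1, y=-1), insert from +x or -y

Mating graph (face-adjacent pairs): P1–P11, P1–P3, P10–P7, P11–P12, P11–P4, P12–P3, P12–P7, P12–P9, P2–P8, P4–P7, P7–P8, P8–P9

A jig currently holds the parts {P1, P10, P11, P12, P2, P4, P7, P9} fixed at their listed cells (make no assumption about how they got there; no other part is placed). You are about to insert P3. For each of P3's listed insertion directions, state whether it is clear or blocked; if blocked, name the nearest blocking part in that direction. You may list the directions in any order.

+y: blocked by P12; -y: clear

-y: ray from P3(0, -2) has no placed part ⇒ clear
+y: nearest on ray is P12@(0, -1) ⇒ blocked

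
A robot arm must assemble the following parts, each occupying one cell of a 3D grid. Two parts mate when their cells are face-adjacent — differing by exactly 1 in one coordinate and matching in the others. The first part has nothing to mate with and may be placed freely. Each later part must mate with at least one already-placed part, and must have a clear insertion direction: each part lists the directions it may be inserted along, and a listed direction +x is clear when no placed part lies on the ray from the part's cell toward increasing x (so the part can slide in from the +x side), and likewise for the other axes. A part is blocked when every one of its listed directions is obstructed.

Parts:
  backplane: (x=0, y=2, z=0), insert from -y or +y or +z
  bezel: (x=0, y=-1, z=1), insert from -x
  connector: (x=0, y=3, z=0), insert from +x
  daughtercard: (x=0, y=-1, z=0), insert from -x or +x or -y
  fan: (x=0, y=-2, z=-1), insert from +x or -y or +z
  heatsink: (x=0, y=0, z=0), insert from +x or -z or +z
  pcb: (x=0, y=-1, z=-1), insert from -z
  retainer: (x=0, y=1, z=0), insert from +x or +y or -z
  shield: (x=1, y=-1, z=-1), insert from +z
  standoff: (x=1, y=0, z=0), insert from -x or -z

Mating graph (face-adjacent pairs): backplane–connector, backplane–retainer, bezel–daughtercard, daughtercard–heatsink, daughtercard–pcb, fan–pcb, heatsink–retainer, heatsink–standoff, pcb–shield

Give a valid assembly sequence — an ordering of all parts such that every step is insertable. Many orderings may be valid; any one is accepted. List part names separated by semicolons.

1. pcb@(0, -1, -1) [-z clear] — {pcb}
2. shield@(1, -1, -1) [+z clear] — {pcb, shield}
3. daughtercard@(0, -1, 0) [-x clear] — {daughtercard, pcb, shield}
4. heatsink@(0, 0, 0) [+x clear] — {daughtercard, heatsink, pcb, shield}
5. retainer@(0, 1, 0) [+x clear] — {daughtercard, heatsink, pcb, retainer, shield}
6. backplane@(0, 2, 0) [+y clear] — {backplane, daughtercard, heatsink, pcb, retainer, shield}
7. connector@(0, 3, 0) [+x clear] — {backplane, connector, daughtercard, heatsink, pcb, retainer, shield}
8. bezel@(0, -1, 1) [-x clear] — {backplane, bezel, connector, daughtercard, heatsink, pcb, retainer, shield}
9. fan@(0, -2, -1) [+x clear] — {backplane, bezel, connector, daughtercard, fan, heatsink, pcb, retainer, shield}
10. standoff@(1, 0, 0) [-z clear] — {backplane, bezel, connector, daughtercard, fan, heatsink, pcb, retainer, shield, standoff}

pcb; shield; daughtercard; heatsink; retainer; backplane; connector; bezel; fan; standoff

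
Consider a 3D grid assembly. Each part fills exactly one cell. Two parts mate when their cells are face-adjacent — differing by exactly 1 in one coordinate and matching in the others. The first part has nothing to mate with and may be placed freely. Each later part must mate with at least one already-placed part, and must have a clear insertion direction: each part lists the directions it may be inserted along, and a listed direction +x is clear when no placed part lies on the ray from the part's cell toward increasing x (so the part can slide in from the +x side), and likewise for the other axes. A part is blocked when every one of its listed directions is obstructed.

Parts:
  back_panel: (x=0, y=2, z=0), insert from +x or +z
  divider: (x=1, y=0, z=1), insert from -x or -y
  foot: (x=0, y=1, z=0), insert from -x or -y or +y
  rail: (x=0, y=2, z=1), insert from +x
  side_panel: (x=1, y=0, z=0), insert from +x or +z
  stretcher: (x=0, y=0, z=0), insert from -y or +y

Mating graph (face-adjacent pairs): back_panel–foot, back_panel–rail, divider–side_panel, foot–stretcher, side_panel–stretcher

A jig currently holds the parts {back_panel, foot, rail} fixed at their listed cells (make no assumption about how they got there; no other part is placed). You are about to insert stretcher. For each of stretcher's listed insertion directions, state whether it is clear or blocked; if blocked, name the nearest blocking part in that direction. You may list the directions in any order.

+y: blocked by foot; -y: clear

-y: ray from stretcher(0, 0, 0) has no placed part ⇒ clear
+y: nearest on ray is foot@(0, 1, 0) ⇒ blocked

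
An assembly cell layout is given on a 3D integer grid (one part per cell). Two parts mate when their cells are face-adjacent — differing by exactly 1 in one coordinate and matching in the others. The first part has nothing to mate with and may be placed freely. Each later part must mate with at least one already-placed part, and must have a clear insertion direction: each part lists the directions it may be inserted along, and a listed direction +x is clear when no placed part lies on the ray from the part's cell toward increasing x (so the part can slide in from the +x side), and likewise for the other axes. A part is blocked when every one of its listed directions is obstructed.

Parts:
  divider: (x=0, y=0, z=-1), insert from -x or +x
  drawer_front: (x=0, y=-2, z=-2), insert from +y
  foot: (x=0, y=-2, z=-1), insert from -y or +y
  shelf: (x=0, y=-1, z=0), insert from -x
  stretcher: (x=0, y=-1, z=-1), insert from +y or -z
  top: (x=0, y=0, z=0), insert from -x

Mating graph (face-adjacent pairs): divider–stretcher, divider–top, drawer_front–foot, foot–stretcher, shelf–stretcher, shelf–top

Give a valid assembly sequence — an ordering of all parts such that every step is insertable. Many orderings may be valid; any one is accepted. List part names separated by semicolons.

shelf; top; stretcher; foot; drawer_front; divider

1. shelf@(0, -1, 0) [-x clear] — {shelf}
2. top@(0, 0, 0) [-x clear] — {shelf, top}
3. stretcher@(0, -1, -1) [+y clear] — {shelf, stretcher, top}
4. foot@(0, -2, -1) [-y clear] — {foot, shelf, stretcher, top}
5. drawer_front@(0, -2, -2) [+y clear] — {drawer_front, foot, shelf, stretcher, top}
6. divider@(0, 0, -1) [-x clear] — {divider, drawer_front, foot, shelf, stretcher, top}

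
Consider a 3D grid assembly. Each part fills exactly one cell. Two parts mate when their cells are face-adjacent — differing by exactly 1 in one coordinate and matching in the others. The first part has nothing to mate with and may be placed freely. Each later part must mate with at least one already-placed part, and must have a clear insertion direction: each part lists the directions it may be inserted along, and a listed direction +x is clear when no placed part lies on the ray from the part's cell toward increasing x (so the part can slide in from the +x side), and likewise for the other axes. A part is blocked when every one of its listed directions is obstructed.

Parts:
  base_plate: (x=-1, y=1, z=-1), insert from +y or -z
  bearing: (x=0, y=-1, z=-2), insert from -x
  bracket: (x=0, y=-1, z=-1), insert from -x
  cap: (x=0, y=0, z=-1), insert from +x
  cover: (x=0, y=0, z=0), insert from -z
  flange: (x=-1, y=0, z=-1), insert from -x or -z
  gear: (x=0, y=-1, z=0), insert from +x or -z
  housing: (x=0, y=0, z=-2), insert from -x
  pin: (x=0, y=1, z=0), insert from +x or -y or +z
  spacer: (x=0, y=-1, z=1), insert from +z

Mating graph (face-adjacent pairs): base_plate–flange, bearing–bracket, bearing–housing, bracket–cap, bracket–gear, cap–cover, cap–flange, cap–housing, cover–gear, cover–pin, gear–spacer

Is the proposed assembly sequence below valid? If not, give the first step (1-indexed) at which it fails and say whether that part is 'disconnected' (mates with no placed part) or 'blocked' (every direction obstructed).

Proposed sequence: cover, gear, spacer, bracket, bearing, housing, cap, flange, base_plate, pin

Valid

1. cover@(0, 0, 0) [-z clear] — {cover}
2. gear@(0, -1, 0) [+x clear] — {cover, gear}
3. spacer@(0, -1, 1) [+z clear] — {cover, gear, spacer}
4. bracket@(0, -1, -1) [-x clear] — {bracket, cover, gear, spacer}
5. bearing@(0, -1, -2) [-x clear] — {bearing, bracket, cover, gear, spacer}
6. housing@(0, 0, -2) [-x clear] — {bearing, bracket, cover, gear, housing, spacer}
7. cap@(0, 0, -1) [+x clear] — {bearing, bracket, cap, cover, gear, housing, spacer}
8. flange@(-1, 0, -1) [-x clear] — {bearing, bracket, cap, cover, flange, gear, housing, spacer}
9. base_plate@(-1, 1, -1) [+y clear] — {base_plate, bearing, bracket, cap, cover, flange, gear, housing, spacer}
10. pin@(0, 1, 0) [+x clear] — {base_plate, bearing, bracket, cap, cover, flange, gear, housing, pin, spacer}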